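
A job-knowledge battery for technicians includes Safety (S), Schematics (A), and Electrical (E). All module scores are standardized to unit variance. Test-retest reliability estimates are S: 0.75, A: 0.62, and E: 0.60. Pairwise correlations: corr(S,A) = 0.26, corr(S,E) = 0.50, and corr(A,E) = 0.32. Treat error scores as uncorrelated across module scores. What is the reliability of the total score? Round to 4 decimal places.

0.8004

Var(S+A+E) = 3 + 2·[0.26 + 0.50 + 0.32] = 3 + 2.16 = 5.16.
With uncorrelated errors the cross-covariances are all true-score covariance, so they carry over unchanged; only the diagonal terms shrink to ρᵢσᵢ².
True-score variance = [0.75 + 0.62 + 0.60] + 2.16 = 1.97 + 2.16 = 4.13.
Reliability = 4.13 / 5.16 = 0.8004.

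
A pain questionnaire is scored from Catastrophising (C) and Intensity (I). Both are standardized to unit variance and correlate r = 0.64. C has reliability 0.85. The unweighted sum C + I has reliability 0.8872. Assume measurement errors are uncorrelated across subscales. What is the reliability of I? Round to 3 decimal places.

Var(C+I) = 2 + 2·0.64 = 3.280.
True-score variance = ρ_C + ρ_I + 2·0.64, so 0.8872 = (0.85 + ρ_I + 1.28) / 3.280.
ρ_I = 0.8872·3.280 − 0.85 − 1.28 = 0.780.

0.780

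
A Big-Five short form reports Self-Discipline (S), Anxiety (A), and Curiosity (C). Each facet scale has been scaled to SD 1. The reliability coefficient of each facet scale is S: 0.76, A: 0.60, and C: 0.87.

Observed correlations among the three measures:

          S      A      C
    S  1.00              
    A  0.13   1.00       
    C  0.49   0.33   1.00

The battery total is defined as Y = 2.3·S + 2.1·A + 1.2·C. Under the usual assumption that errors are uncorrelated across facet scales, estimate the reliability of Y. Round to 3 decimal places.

Var(Y) = 2.3² + 2.1² + 1.2² + 2·[4.83·0.13 + 2.76·0.49 + 2.52·0.33] = 11.14 + 5.6238 = 16.7638.
Under uncorrelated errors the observed covariances equal the true-score covariances, so only the own-variance terms attenuate.
True-score variance = [2.3²·0.76 + 2.1²·0.60 + 1.2²·0.87] + 5.6238 = 7.9192 + 5.6238 = 13.543.
Reliability = 13.543 / 16.7638 = 0.808.

0.808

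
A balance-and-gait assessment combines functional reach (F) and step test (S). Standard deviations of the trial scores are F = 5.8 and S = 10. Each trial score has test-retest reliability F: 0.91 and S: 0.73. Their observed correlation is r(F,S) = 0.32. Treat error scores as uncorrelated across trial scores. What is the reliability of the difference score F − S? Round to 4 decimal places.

Var(F−S) = 5.8² + 10² − 2·5.8·10·0.32 = 133.64 − 37.12 = 96.52.
Under uncorrelated errors the observed covariances equal the true-score covariances, so only the own-variance terms attenuate.
True-score variance = [5.8²·0.91 + 10²·0.73] − 37.12 = 103.612 − 37.12 = 66.4924.
Reliability = 66.4924 / 96.52 = 0.6889.

0.6889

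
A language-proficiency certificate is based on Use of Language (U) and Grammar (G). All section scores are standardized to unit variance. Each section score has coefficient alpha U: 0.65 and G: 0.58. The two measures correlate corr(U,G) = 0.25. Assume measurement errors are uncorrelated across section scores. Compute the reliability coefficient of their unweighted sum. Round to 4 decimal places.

0.6920

Var(U+G) = 2 + 2·[0.25] = 2 + 0.5 = 2.5.
Under uncorrelated errors the observed covariances equal the true-score covariances, so only the own-variance terms attenuate.
True-score variance = [0.65 + 0.58] + 0.5 = 1.23 + 0.5 = 1.73.
Reliability = 1.73 / 2.5 = 0.6920.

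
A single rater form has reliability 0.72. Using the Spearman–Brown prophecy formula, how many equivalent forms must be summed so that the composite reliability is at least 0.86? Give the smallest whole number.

3

k ≥ ρ*(1−ρ₁)/(ρ₁(1−ρ*)) = 0.86·0.28 / (0.72·0.14) = 2.389.
Smallest integer k = 3.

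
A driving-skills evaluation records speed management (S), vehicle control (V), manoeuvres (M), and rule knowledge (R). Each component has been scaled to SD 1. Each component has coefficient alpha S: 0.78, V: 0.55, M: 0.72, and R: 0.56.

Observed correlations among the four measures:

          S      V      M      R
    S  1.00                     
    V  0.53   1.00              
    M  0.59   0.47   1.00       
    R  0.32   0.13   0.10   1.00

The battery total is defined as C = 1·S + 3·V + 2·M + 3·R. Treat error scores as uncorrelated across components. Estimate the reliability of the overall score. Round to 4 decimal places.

0.7641

Var(C) = 1 + 3² + 2² + 3² + 2·[3·0.53 + 2·0.59 + 3·0.32 + 6·0.47 + 9·0.13 + 6·0.10] = 23 + 16.64 = 39.64.
With uncorrelated errors the cross-covariances are all true-score covariance, so they carry over unchanged; only the diagonal terms shrink to ρᵢσᵢ².
True-score variance = [0.78 + 3²·0.55 + 2²·0.72 + 3²·0.56] + 16.64 = 13.65 + 16.64 = 30.29.
Reliability = 30.29 / 39.64 = 0.7641.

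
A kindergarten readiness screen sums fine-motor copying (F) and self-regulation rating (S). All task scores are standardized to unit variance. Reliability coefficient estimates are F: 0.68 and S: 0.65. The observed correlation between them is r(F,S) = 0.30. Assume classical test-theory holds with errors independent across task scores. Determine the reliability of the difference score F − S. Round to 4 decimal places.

0.5214

Var(F−S) = 1 + 1 − 2·0.30 = 2 − 0.6 = 1.4.
Because errors are independent across components, Cov(Tᵢ,Tⱼ) = Cov(Xᵢ,Xⱼ); the off-diagonal part of the true-score variance is the same as above.
True-score variance = [0.68 + 0.65] − 0.6 = 1.33 − 0.6 = 0.73.
Reliability = 0.73 / 1.4 = 0.5214.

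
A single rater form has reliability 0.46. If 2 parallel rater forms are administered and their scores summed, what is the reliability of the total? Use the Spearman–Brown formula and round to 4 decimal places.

0.6301

ρ_k = kρ / (1 + (k−1)ρ) = 2·0.46 / (1 + 1·0.46) = 0.920 / 1.460 = 0.6301.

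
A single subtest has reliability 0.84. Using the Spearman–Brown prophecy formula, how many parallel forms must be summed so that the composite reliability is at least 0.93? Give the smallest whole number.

k ≥ ρ*(1−ρ₁)/(ρ₁(1−ρ*)) = 0.93·0.16 / (0.84·0.07) = 2.531.
Smallest integer k = 3.

3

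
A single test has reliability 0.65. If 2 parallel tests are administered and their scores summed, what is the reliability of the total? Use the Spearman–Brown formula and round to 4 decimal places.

ρ_k = kρ / (1 + (k−1)ρ) = 2·0.65 / (1 + 1·0.65) = 1.300 / 1.650 = 0.7879.

0.7879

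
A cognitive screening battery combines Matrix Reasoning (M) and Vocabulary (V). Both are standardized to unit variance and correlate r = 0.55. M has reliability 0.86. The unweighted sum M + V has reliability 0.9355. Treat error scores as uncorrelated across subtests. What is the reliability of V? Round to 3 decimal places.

Var(M+V) = 2 + 2·0.55 = 3.100.
True-score variance = ρ_M + ρ_V + 2·0.55, so 0.9355 = (0.86 + ρ_V + 1.10) / 3.100.
ρ_V = 0.9355·3.100 − 0.86 − 1.10 = 0.940.

0.940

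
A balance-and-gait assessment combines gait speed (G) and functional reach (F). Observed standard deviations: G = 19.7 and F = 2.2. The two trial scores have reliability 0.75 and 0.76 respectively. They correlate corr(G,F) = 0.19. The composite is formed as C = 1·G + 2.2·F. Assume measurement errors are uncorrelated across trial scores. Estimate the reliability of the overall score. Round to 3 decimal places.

0.771

Var(C) = 19.7² + 2.2²·2.2² + 2·[2.2·19.7·2.2·0.19] = 411.516 + 36.2322 = 447.748.
Under uncorrelated errors the observed covariances equal the true-score covariances, so only the own-variance terms attenuate.
True-score variance = [19.7²·0.75 + 2.2²·2.2²·0.76] + 36.2322 = 308.871 + 36.2322 = 345.103.
Reliability = 345.103 / 447.748 = 0.771.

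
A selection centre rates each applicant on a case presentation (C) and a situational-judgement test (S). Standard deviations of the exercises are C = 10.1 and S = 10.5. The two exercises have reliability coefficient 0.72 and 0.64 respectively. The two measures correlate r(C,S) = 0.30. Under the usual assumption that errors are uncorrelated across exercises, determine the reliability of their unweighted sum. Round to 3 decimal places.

0.753

Var(C+S) = 10.1² + 10.5² + 2·[10.1·10.5·0.30] = 212.26 + 63.63 = 275.89.
With uncorrelated errors the cross-covariances are all true-score covariance, so they carry over unchanged; only the diagonal terms shrink to ρᵢσᵢ².
True-score variance = [10.1²·0.72 + 10.5²·0.64] + 63.63 = 144.007 + 63.63 = 207.637.
Reliability = 207.637 / 275.89 = 0.753.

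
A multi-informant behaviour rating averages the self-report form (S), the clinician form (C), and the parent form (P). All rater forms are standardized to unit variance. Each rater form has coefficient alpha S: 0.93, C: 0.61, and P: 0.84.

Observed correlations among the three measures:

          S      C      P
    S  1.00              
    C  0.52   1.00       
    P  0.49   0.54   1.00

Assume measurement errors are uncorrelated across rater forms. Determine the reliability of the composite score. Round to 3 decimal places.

Var(S+C+P) = 3 + 2·[0.52 + 0.49 + 0.54] = 3 + 3.1 = 6.1.
Under uncorrelated errors the observed covariances equal the true-score covariances, so only the own-variance terms attenuate.
True-score variance = [0.93 + 0.61 + 0.84] + 3.1 = 2.38 + 3.1 = 5.48.
Reliability = 5.48 / 6.1 = 0.898.

0.898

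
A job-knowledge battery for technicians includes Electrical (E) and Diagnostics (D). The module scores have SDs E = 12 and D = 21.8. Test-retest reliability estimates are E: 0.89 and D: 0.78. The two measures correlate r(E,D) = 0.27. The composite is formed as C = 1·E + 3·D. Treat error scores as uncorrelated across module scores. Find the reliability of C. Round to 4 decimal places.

Var(C) = 12² + 3²·21.8² + 2·[3·12·21.8·0.27] = 4421.16 + 423.792 = 4844.95.
Because errors are independent across components, Cov(Tᵢ,Tⱼ) = Cov(Xᵢ,Xⱼ); the off-diagonal part of the true-score variance is the same as above.
True-score variance = [12²·0.89 + 3²·21.8²·0.78] + 423.792 = 3464.34 + 423.792 = 3888.14.
Reliability = 3888.14 / 4844.95 = 0.8025.

0.8025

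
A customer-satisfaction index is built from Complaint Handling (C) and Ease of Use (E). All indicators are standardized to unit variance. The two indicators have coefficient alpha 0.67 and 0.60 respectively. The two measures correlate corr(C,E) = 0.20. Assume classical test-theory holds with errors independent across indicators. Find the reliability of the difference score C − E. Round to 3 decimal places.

Var(C−E) = 1 + 1 − 2·0.20 = 2 − 0.4 = 1.6.
Because errors are independent across components, Cov(Tᵢ,Tⱼ) = Cov(Xᵢ,Xⱼ); the off-diagonal part of the true-score variance is the same as above.
True-score variance = [0.67 + 0.60] − 0.4 = 1.27 − 0.4 = 0.87.
Reliability = 0.87 / 1.6 = 0.544.

0.544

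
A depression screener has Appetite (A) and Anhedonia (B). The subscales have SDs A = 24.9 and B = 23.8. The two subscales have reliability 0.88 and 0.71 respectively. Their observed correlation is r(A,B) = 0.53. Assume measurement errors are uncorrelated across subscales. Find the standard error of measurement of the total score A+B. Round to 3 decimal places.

Var(total) = 1186.45 + 628.177 = 1814.63.
True-score variance = 947.781 + 628.177 = 1575.96, so reliability = 0.8685.
Error variance = 1814.63 − 1575.96 = 238.669; SEM = √238.669 = 15.449.

15.449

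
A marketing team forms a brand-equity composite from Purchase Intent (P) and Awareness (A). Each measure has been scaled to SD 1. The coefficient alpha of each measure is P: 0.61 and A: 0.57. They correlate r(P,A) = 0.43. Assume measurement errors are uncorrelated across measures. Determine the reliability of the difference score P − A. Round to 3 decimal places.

0.281

Var(P−A) = 1 + 1 − 2·0.43 = 2 − 0.86 = 1.14.
With uncorrelated errors the cross-covariances are all true-score covariance, so they carry over unchanged; only the diagonal terms shrink to ρᵢσᵢ².
True-score variance = [0.61 + 0.57] − 0.86 = 1.18 − 0.86 = 0.32.
Reliability = 0.32 / 1.14 = 0.281.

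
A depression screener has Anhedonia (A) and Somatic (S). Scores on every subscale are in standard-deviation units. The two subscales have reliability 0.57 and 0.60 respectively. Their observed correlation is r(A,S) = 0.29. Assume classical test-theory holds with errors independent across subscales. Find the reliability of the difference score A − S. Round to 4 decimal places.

Var(A−S) = 1 + 1 − 2·0.29 = 2 − 0.58 = 1.42.
With uncorrelated errors the cross-covariances are all true-score covariance, so they carry over unchanged; only the diagonal terms shrink to ρᵢσᵢ².
True-score variance = [0.57 + 0.60] − 0.58 = 1.17 − 0.58 = 0.59.
Reliability = 0.59 / 1.42 = 0.4155.

0.4155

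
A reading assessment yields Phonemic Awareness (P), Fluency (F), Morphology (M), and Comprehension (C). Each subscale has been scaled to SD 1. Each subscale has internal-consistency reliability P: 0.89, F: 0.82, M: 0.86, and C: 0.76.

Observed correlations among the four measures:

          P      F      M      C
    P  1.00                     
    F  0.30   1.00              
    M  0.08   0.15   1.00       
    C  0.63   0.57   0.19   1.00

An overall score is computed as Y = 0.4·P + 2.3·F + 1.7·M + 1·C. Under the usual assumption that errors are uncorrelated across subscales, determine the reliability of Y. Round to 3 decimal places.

Var(Y) = 0.4² + 2.3² + 1.7² + 1 + 2·[0.92·0.30 + 0.68·0.08 + 0.4·0.63 + 3.91·0.15 + 2.3·0.57 + 1.7·0.19] = 9.34 + 5.6058 = 14.9458.
With uncorrelated errors the cross-covariances are all true-score covariance, so they carry over unchanged; only the diagonal terms shrink to ρᵢσᵢ².
True-score variance = [0.4²·0.89 + 2.3²·0.82 + 1.7²·0.86 + 0.76] + 5.6058 = 7.7256 + 5.6058 = 13.3314.
Reliability = 13.3314 / 14.9458 = 0.892.

0.892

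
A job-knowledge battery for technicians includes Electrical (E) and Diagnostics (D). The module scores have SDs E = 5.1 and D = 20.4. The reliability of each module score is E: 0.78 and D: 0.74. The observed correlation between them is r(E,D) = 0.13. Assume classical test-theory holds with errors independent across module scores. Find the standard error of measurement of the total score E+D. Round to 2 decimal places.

10.67

Var(total) = 442.17 + 27.0504 = 469.22.
True-score variance = 328.246 + 27.0504 = 355.297, so reliability = 0.7572.
Error variance = 469.22 − 355.297 = 113.924; SEM = √113.924 = 10.67.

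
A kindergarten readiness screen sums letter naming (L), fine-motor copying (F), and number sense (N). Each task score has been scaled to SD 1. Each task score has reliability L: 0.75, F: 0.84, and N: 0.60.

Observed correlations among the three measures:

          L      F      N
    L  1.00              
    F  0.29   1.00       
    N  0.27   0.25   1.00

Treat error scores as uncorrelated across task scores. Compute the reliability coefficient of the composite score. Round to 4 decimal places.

0.8247

Var(L+F+N) = 3 + 2·[0.29 + 0.27 + 0.25] = 3 + 1.62 = 4.62.
Because errors are independent across components, Cov(Tᵢ,Tⱼ) = Cov(Xᵢ,Xⱼ); the off-diagonal part of the true-score variance is the same as above.
True-score variance = [0.75 + 0.84 + 0.60] + 1.62 = 2.19 + 1.62 = 3.81.
Reliability = 3.81 / 4.62 = 0.8247.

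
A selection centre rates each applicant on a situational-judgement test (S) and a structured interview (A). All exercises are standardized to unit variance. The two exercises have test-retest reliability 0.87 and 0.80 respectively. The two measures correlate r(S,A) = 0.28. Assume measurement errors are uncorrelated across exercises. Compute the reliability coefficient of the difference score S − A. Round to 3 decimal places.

0.771

Var(S−A) = 1 + 1 − 2·0.28 = 2 − 0.56 = 1.44.
With uncorrelated errors the cross-covariances are all true-score covariance, so they carry over unchanged; only the diagonal terms shrink to ρᵢσᵢ².
True-score variance = [0.87 + 0.80] − 0.56 = 1.67 − 0.56 = 1.11.
Reliability = 1.11 / 1.44 = 0.771.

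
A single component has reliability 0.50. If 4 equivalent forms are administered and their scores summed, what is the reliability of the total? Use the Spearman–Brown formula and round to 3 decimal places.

0.800

ρ_k = kρ / (1 + (k−1)ρ) = 4·0.50 / (1 + 3·0.50) = 2.000 / 2.500 = 0.800.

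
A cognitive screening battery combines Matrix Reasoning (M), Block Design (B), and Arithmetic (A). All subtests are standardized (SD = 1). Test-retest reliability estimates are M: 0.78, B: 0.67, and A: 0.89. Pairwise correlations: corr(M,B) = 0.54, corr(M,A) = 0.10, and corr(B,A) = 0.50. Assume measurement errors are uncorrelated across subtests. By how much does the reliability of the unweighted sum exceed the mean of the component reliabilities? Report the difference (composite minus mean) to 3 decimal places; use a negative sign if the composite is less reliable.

Var(sum) = 3 + 2.28 = 5.28; true-score variance = 2.34 + 2.28 = 4.62; composite reliability = 0.8750.
Mean component reliability = 0.7800.
Difference = 0.8750 − 0.7800 = 0.095.

0.095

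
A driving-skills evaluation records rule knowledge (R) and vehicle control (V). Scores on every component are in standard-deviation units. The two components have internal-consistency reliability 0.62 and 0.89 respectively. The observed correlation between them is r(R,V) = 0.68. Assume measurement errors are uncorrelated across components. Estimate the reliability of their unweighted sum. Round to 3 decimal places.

0.854

Var(R+V) = 2 + 2·[0.68] = 2 + 1.36 = 3.36.
Under uncorrelated errors the observed covariances equal the true-score covariances, so only the own-variance terms attenuate.
True-score variance = [0.62 + 0.89] + 1.36 = 1.51 + 1.36 = 2.87.
Reliability = 2.87 / 3.36 = 0.854.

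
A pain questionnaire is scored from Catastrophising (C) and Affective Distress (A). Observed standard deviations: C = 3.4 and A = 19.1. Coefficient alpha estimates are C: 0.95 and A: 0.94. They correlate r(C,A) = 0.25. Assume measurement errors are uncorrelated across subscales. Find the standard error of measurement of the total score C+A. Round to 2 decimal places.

4.74

Var(total) = 376.37 + 32.47 = 408.84.
True-score variance = 353.903 + 32.47 = 386.373, so reliability = 0.9450.
Error variance = 408.84 − 386.373 = 22.4666; SEM = √22.4666 = 4.74.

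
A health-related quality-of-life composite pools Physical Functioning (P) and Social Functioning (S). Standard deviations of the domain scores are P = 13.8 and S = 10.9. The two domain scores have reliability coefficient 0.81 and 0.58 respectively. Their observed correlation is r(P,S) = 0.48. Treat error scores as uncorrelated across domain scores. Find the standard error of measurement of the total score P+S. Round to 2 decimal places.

9.28

Var(total) = 309.25 + 144.403 = 453.653.
True-score variance = 223.166 + 144.403 = 367.569, so reliability = 0.8102.
Error variance = 453.653 − 367.569 = 86.0838; SEM = √86.0838 = 9.28.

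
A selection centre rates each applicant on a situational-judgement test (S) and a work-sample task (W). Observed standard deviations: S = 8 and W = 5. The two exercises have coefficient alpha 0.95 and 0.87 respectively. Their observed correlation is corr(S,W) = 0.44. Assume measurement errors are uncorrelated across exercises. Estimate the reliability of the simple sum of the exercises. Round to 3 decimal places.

Var(S+W) = 8² + 5² + 2·[8·5·0.44] = 89 + 35.2 = 124.2.
Under uncorrelated errors the observed covariances equal the true-score covariances, so only the own-variance terms attenuate.
True-score variance = [8²·0.95 + 5²·0.87] + 35.2 = 82.55 + 35.2 = 117.75.
Reliability = 117.75 / 124.2 = 0.948.

0.948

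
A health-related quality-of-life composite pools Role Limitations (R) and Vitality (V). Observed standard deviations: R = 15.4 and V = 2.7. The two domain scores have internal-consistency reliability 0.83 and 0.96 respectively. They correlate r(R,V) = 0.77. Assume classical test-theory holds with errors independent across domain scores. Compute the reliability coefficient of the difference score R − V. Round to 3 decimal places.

Var(R−V) = 15.4² + 2.7² − 2·15.4·2.7·0.77 = 244.45 − 64.0332 = 180.417.
Because errors are independent across components, Cov(Tᵢ,Tⱼ) = Cov(Xᵢ,Xⱼ); the off-diagonal part of the true-score variance is the same as above.
True-score variance = [15.4²·0.83 + 2.7²·0.96] − 64.0332 = 203.841 − 64.0332 = 139.808.
Reliability = 139.808 / 180.417 = 0.775.

0.775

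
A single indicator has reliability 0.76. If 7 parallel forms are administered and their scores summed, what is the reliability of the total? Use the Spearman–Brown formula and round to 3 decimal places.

0.957

ρ_k = kρ / (1 + (k−1)ρ) = 7·0.76 / (1 + 6·0.76) = 5.320 / 5.560 = 0.957.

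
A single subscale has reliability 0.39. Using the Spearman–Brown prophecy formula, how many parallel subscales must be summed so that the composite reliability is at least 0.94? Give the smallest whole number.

25

k ≥ ρ*(1−ρ₁)/(ρ₁(1−ρ*)) = 0.94·0.61 / (0.39·0.06) = 24.504.
Smallest integer k = 25.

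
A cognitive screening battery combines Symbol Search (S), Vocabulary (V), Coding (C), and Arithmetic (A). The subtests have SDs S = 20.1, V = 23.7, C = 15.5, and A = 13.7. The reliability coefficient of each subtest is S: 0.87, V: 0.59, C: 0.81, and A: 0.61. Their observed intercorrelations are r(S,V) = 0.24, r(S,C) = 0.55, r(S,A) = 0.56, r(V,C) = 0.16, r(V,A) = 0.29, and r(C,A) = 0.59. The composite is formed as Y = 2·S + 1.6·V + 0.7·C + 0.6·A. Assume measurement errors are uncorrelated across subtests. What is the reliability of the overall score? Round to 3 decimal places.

Var(Y) = 2²·20.1² + 1.6²·23.7² + 0.7²·15.5² + 0.6²·13.7² + 2·[3.2·20.1·23.7·0.24 + 1.4·20.1·15.5·0.55 + 1.2·20.1·13.7·0.56 + 1.12·23.7·15.5·0.16 + 0.96·23.7·13.7·0.29 + 0.42·15.5·13.7·0.59] = 3239.26 + 1999.27 = 5238.53.
Under uncorrelated errors the observed covariances equal the true-score covariances, so only the own-variance terms attenuate.
True-score variance = [2²·20.1²·0.87 + 1.6²·23.7²·0.59 + 0.7²·15.5²·0.81 + 0.6²·13.7²·0.61] + 1999.27 = 2390.9 + 1999.27 = 4390.18.
Reliability = 4390.18 / 5238.53 = 0.838.

0.838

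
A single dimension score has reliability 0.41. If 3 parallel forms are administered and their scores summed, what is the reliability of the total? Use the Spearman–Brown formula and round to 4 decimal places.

0.6758

ρ_k = kρ / (1 + (k−1)ρ) = 3·0.41 / (1 + 2·0.41) = 1.230 / 1.820 = 0.6758.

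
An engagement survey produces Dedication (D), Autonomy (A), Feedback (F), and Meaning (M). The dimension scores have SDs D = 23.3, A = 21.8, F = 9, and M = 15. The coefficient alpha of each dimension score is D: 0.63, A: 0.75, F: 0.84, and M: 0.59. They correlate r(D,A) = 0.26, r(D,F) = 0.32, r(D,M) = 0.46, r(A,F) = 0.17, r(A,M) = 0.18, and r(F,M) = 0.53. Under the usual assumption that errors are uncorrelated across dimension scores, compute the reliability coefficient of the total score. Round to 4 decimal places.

0.8208

Var(D+A+F+M) = 23.3² + 21.8² + 9² + 15² + 2·[23.3·21.8·0.26 + 23.3·9·0.32 + 23.3·15·0.46 + 21.8·9·0.17 + 21.8·15·0.18 + 9·15·0.53] = 1324.13 + 1047.4 = 2371.53.
Under uncorrelated errors the observed covariances equal the true-score covariances, so only the own-variance terms attenuate.
True-score variance = [23.3²·0.63 + 21.8²·0.75 + 9²·0.84 + 15²·0.59] + 1047.4 = 899.241 + 1047.4 = 1946.65.
Reliability = 1946.65 / 2371.53 = 0.8208.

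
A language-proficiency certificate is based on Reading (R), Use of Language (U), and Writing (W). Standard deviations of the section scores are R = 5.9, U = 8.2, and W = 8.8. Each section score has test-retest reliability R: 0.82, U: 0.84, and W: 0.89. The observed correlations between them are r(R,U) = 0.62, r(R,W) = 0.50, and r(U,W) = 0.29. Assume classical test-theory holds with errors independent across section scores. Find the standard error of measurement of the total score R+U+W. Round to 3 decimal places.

5.054

Var(total) = 179.49 + 153.764 = 333.254.
True-score variance = 153.947 + 153.764 = 307.711, so reliability = 0.9234.
Error variance = 333.254 − 307.711 = 25.5426; SEM = √25.5426 = 5.054.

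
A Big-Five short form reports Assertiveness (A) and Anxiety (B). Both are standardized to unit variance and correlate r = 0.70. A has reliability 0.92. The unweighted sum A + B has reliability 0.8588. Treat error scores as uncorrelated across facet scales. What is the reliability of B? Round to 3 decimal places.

Var(A+B) = 2 + 2·0.70 = 3.400.
True-score variance = ρ_A + ρ_B + 2·0.70, so 0.8588 = (0.92 + ρ_B + 1.40) / 3.400.
ρ_B = 0.8588·3.400 − 0.92 − 1.40 = 0.600.

0.600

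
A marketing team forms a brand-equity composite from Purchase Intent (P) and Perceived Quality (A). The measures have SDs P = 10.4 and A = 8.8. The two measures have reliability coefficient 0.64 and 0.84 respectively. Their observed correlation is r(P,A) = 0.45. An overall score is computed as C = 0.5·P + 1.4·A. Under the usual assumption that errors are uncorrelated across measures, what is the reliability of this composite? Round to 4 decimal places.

Var(C) = 0.5²·10.4² + 1.4²·8.8² + 2·[0.7·10.4·8.8·0.45] = 178.822 + 57.6576 = 236.48.
Because errors are independent across components, Cov(Tᵢ,Tⱼ) = Cov(Xᵢ,Xⱼ); the off-diagonal part of the true-score variance is the same as above.
True-score variance = [0.5²·10.4²·0.64 + 1.4²·8.8²·0.84] + 57.6576 = 144.803 + 57.6576 = 202.46.
Reliability = 202.46 / 236.48 = 0.8561.

0.8561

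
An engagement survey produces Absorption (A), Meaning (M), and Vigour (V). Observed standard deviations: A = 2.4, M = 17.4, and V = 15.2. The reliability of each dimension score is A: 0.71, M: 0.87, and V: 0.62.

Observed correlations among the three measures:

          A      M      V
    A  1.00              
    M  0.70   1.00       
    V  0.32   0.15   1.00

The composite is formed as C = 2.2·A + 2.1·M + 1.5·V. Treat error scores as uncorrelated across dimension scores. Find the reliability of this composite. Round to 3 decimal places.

0.847

Var(C) = 2.2²·2.4² + 2.1²·17.4² + 1.5²·15.2² + 2·[4.62·2.4·17.4·0.70 + 3.3·2.4·15.2·0.32 + 3.15·17.4·15.2·0.15] = 1882.89 + 597.083 = 2479.97.
Under uncorrelated errors the observed covariances equal the true-score covariances, so only the own-variance terms attenuate.
True-score variance = [2.2²·2.4²·0.71 + 2.1²·17.4²·0.87 + 1.5²·15.2²·0.62] + 597.083 = 1503.69 + 597.083 = 2100.78.
Reliability = 2100.78 / 2479.97 = 0.847.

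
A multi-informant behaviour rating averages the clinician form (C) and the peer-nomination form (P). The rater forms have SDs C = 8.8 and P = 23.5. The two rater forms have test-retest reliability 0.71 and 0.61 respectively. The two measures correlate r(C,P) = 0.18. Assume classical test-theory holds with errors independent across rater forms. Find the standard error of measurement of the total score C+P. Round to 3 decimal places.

15.422

Var(total) = 629.69 + 74.448 = 704.138.
True-score variance = 391.855 + 74.448 = 466.303, so reliability = 0.6622.
Error variance = 704.138 − 466.303 = 237.835; SEM = √237.835 = 15.422.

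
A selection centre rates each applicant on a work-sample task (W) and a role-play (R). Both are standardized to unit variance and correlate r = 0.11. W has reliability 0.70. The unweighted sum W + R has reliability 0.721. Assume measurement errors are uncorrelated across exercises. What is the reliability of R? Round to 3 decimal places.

0.681

Var(W+R) = 2 + 2·0.11 = 2.220.
True-score variance = ρ_W + ρ_R + 2·0.11, so 0.721 = (0.70 + ρ_R + 0.22) / 2.220.
ρ_R = 0.721·2.220 − 0.70 − 0.22 = 0.681.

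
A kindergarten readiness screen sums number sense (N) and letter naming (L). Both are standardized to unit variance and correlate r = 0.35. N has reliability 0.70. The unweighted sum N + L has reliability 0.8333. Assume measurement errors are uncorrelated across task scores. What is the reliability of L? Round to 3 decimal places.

0.850

Var(N+L) = 2 + 2·0.35 = 2.700.
True-score variance = ρ_N + ρ_L + 2·0.35, so 0.8333 = (0.70 + ρ_L + 0.70) / 2.700.
ρ_L = 0.8333·2.700 − 0.70 − 0.70 = 0.850.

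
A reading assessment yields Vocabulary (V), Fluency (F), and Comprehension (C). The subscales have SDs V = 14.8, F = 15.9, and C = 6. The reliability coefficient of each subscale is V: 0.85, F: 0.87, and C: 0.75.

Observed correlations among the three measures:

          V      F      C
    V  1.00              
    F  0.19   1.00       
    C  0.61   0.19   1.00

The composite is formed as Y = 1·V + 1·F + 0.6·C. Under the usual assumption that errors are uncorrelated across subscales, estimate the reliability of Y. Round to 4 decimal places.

Var(Y) = 14.8² + 15.9² + 0.6²·6² + 2·[14.8·15.9·0.19 + 0.6·14.8·6·0.61 + 0.6·15.9·6·0.19] = 484.81 + 176.174 = 660.984.
Because errors are independent across components, Cov(Tᵢ,Tⱼ) = Cov(Xᵢ,Xⱼ); the off-diagonal part of the true-score variance is the same as above.
True-score variance = [14.8²·0.85 + 15.9²·0.87 + 0.6²·6²·0.75] + 176.174 = 415.849 + 176.174 = 592.023.
Reliability = 592.023 / 660.984 = 0.8957.

0.8957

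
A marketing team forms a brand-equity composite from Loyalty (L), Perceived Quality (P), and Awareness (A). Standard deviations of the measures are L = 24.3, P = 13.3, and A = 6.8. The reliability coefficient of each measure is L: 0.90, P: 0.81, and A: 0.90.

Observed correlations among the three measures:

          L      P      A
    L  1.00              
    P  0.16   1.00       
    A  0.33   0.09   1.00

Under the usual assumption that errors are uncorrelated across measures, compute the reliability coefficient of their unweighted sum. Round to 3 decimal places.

Var(L+P+A) = 24.3² + 13.3² + 6.8² + 2·[24.3·13.3·0.16 + 24.3·6.8·0.33 + 13.3·6.8·0.09] = 813.62 + 228.758 = 1042.38.
Because errors are independent across components, Cov(Tᵢ,Tⱼ) = Cov(Xᵢ,Xⱼ); the off-diagonal part of the true-score variance is the same as above.
True-score variance = [24.3²·0.90 + 13.3²·0.81 + 6.8²·0.90] + 228.758 = 716.338 + 228.758 = 945.096.
Reliability = 945.096 / 1042.38 = 0.907.

0.907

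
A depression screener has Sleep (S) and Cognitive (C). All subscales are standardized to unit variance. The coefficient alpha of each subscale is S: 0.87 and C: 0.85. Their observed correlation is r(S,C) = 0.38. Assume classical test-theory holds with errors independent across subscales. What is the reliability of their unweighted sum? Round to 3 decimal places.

Var(S+C) = 2 + 2·[0.38] = 2 + 0.76 = 2.76.
Because errors are independent across components, Cov(Tᵢ,Tⱼ) = Cov(Xᵢ,Xⱼ); the off-diagonal part of the true-score variance is the same as above.
True-score variance = [0.87 + 0.85] + 0.76 = 1.72 + 0.76 = 2.48.
Reliability = 2.48 / 2.76 = 0.899.

0.899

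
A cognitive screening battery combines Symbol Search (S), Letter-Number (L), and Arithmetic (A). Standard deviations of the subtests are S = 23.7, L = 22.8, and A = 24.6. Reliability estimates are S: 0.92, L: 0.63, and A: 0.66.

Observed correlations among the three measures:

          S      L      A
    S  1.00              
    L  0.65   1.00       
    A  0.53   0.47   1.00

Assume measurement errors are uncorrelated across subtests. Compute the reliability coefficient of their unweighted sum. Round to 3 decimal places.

0.875

Var(S+L+A) = 23.7² + 22.8² + 24.6² + 2·[23.7·22.8·0.65 + 23.7·24.6·0.53 + 22.8·24.6·0.47] = 1686.69 + 1847.7 = 3534.39.
Because errors are independent across components, Cov(Tᵢ,Tⱼ) = Cov(Xᵢ,Xⱼ); the off-diagonal part of the true-score variance is the same as above.
True-score variance = [23.7²·0.92 + 22.8²·0.63 + 24.6²·0.66] + 1847.7 = 1243.66 + 1847.7 = 3091.36.
Reliability = 3091.36 / 3534.39 = 0.875.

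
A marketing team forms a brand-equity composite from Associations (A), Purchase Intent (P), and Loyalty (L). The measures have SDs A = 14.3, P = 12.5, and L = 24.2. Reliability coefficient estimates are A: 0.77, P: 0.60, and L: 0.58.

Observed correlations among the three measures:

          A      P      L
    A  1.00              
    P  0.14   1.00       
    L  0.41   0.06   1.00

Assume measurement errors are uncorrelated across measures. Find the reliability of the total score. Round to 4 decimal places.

0.7300

Var(A+P+L) = 14.3² + 12.5² + 24.2² + 2·[14.3·12.5·0.14 + 14.3·24.2·0.41 + 12.5·24.2·0.06] = 946.38 + 370.119 = 1316.5.
With uncorrelated errors the cross-covariances are all true-score covariance, so they carry over unchanged; only the diagonal terms shrink to ρᵢσᵢ².
True-score variance = [14.3²·0.77 + 12.5²·0.60 + 24.2²·0.58] + 370.119 = 590.878 + 370.119 = 960.998.
Reliability = 960.998 / 1316.5 = 0.7300.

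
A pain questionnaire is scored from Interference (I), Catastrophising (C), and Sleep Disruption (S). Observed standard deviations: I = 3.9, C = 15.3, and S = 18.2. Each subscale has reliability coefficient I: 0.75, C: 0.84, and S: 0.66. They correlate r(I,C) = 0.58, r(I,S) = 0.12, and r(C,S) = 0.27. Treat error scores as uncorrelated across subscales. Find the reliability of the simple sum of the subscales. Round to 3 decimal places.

Var(I+C+S) = 3.9² + 15.3² + 18.2² + 2·[3.9·15.3·0.58 + 3.9·18.2·0.12 + 15.3·18.2·0.27] = 580.54 + 236.621 = 817.161.
Under uncorrelated errors the observed covariances equal the true-score covariances, so only the own-variance terms attenuate.
True-score variance = [3.9²·0.75 + 15.3²·0.84 + 18.2²·0.66] + 236.621 = 426.661 + 236.621 = 663.282.
Reliability = 663.282 / 817.161 = 0.812.

0.812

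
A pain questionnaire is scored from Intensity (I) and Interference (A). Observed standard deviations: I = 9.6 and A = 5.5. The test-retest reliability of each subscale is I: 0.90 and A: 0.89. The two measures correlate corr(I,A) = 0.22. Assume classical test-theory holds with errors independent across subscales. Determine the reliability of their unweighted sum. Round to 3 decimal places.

Var(I+A) = 9.6² + 5.5² + 2·[9.6·5.5·0.22] = 122.41 + 23.232 = 145.642.
Under uncorrelated errors the observed covariances equal the true-score covariances, so only the own-variance terms attenuate.
True-score variance = [9.6²·0.90 + 5.5²·0.89] + 23.232 = 109.867 + 23.232 = 133.099.
Reliability = 133.099 / 145.642 = 0.914.

0.914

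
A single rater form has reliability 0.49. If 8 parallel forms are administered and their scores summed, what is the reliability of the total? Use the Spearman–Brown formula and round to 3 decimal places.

ρ_k = kρ / (1 + (k−1)ρ) = 8·0.49 / (1 + 7·0.49) = 3.920 / 4.430 = 0.885.

0.885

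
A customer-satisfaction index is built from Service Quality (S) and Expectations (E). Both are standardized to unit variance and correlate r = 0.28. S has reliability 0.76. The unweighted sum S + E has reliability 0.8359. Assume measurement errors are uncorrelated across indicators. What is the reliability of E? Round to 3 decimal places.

0.820

Var(S+E) = 2 + 2·0.28 = 2.560.
True-score variance = ρ_S + ρ_E + 2·0.28, so 0.8359 = (0.76 + ρ_E + 0.56) / 2.560.
ρ_E = 0.8359·2.560 − 0.76 − 0.56 = 0.820.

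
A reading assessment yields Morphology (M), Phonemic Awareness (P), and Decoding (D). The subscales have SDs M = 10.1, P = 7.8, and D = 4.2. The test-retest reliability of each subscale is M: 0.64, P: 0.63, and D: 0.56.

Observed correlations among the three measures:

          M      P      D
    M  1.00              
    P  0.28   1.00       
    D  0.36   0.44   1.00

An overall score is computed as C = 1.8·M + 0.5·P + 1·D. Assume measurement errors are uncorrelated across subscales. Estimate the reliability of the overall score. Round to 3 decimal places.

Var(C) = 1.8²·10.1² + 0.5²·7.8² + 4.2² + 2·[0.9·10.1·7.8·0.28 + 1.8·10.1·4.2·0.36 + 0.5·7.8·4.2·0.44] = 363.362 + 109.096 = 472.458.
With uncorrelated errors the cross-covariances are all true-score covariance, so they carry over unchanged; only the diagonal terms shrink to ρᵢσᵢ².
True-score variance = [1.8²·10.1²·0.64 + 0.5²·7.8²·0.63 + 4.2²·0.56] + 109.096 = 230.989 + 109.096 = 340.084.
Reliability = 340.084 / 472.458 = 0.720.

0.720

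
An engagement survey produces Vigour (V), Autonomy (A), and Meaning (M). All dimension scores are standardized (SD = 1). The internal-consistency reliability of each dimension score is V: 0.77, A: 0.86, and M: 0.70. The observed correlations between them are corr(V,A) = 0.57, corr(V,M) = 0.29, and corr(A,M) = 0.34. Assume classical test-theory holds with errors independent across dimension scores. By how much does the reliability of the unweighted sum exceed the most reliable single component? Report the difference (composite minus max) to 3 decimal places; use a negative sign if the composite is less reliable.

Var(sum) = 3 + 2.4 = 5.4; true-score variance = 2.33 + 2.4 = 4.73; composite reliability = 0.8759.
Max component reliability = 0.8600.
Difference = 0.8759 − 0.8600 = 0.016.

0.016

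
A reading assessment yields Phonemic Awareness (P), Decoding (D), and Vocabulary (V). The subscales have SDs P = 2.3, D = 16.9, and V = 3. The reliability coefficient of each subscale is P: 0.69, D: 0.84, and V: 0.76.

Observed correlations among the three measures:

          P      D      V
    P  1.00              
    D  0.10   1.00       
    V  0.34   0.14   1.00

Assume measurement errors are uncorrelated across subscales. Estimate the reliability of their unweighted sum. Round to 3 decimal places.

Var(P+D+V) = 2.3² + 16.9² + 3² + 2·[2.3·16.9·0.10 + 2.3·3·0.34 + 16.9·3·0.14] = 299.9 + 26.662 = 326.562.
With uncorrelated errors the cross-covariances are all true-score covariance, so they carry over unchanged; only the diagonal terms shrink to ρᵢσᵢ².
True-score variance = [2.3²·0.69 + 16.9²·0.84 + 3²·0.76] + 26.662 = 250.402 + 26.662 = 277.064.
Reliability = 277.064 / 326.562 = 0.848.

0.848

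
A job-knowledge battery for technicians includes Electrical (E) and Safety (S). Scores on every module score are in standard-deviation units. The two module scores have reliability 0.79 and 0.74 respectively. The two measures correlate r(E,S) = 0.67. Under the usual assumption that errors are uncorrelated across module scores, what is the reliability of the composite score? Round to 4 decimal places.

Var(E+S) = 2 + 2·[0.67] = 2 + 1.34 = 3.34.
Because errors are independent across components, Cov(Tᵢ,Tⱼ) = Cov(Xᵢ,Xⱼ); the off-diagonal part of the true-score variance is the same as above.
True-score variance = [0.79 + 0.74] + 1.34 = 1.53 + 1.34 = 2.87.
Reliability = 2.87 / 3.34 = 0.8593.

0.8593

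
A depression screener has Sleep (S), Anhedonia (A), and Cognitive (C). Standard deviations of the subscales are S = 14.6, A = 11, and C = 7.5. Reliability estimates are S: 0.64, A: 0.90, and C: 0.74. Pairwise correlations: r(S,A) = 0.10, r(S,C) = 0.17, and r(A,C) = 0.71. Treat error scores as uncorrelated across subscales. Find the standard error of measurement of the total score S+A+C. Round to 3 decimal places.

Var(total) = 390.41 + 186.5 = 576.91.
True-score variance = 286.947 + 186.5 = 473.447, so reliability = 0.8207.
Error variance = 576.91 − 473.447 = 103.463; SEM = √103.463 = 10.172.

10.172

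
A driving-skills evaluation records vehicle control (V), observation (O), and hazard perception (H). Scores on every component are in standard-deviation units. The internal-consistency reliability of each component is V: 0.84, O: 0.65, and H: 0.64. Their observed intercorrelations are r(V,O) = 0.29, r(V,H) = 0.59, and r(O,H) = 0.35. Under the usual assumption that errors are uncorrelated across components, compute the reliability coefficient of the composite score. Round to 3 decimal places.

Var(V+O+H) = 3 + 2·[0.29 + 0.59 + 0.35] = 3 + 2.46 = 5.46.
With uncorrelated errors the cross-covariances are all true-score covariance, so they carry over unchanged; only the diagonal terms shrink to ρᵢσᵢ².
True-score variance = [0.84 + 0.65 + 0.64] + 2.46 = 2.13 + 2.46 = 4.59.
Reliability = 4.59 / 5.46 = 0.841.

0.841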